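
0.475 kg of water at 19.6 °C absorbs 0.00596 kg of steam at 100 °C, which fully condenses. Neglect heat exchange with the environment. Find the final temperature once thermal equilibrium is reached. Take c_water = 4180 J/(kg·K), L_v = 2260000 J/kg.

T_f ≈ 27.3 °C

Conservation of energy gives ΣQ = 0:
steam→water at 100 °C releases m L_v = 0.00596·2260000 = 13470
  condensate cools 100→T: 0.00596·4180·(T − 100) = 24.91(T − 100)
  original water: 1985.5(T − 19.6)
2010.4 T = 13470 + 2491.3 + 38916 = 54877
T ≈ 27.30 °C (< 100 °C, so full condensation is consistent).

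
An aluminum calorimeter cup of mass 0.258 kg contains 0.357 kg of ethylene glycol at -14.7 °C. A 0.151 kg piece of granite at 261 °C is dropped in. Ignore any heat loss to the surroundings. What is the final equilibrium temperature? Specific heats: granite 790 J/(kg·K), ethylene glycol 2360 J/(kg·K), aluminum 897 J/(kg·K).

Heat gained plus heat lost sum to zero:
0.151·790·(T − 261) + 0.357·2360·(T − (-14.7)) + 0.258·897·(T − (-14.7)) = 0
119.29(T − 261) + 842.52(T − (-14.7)) + 231.43(T − (-14.7)) = 0
1193.2 T = 15348
T ≈ 12.86 °C

T_f ≈ 12.9 °C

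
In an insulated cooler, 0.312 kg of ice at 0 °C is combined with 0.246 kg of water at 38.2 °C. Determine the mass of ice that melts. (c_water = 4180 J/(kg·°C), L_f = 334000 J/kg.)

m_melted ≈ 0.118 kg

Cooling the water to 0 °C releases 0.246·4180·38.2 = 39280 J.
Melting all 0.312 kg of ice would need 0.312·334000 = 104208 J.
Since 39280 < 104208 J, not all the ice melts; equilibrium is at 0 °C.
m_melted·334000 = 39280  ⇒  m_melted ≈ 0.1176 kg.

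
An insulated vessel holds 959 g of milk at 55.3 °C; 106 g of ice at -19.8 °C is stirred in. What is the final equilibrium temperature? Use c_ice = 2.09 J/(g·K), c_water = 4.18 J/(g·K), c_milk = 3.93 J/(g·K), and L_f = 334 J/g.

T_f ≈ 40.0 °C

Energy balance with sensible and latent terms:
ice -19.8→0 °C: 106×2.09×19.8 = 4386.5; latent heat to melt: 106×334 = 35404; meltwater 0→T: 106×4.18×T = 443.08 T; milk cools: 959×3.93×(T − 55.3) = 3768.9(T − 55.3)
4212 T = 208419 − 39790 = 168628
T ≈ 40.04 °C. Since T > 0 °C, the all-ice-melts assumption holds.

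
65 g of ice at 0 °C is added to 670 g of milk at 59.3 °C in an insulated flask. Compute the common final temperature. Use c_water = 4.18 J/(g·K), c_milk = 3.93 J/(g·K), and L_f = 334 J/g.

T_f ≈ 46.3 °C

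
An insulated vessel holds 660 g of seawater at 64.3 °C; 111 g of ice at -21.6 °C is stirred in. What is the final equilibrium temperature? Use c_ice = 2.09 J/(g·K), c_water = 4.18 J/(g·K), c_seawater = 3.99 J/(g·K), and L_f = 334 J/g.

Sum of m c ΔT and latent-heat terms is zero:
warm ice to 0 °C: 111×2.09×(0 − (-21.6)) = 5011; latent heat to melt: 111×334 = 37074; meltwater 0→T: 111×4.18×T = 463.98 T; seawater cools: 660×3.99×(T − 64.3) = 2633.4(T − 64.3)
3097.4 T = 169328 − 42085 = 127243
T ≈ 41.08 °C — above 0 °C, consistent with complete melting.

T_f ≈ 41.1 °C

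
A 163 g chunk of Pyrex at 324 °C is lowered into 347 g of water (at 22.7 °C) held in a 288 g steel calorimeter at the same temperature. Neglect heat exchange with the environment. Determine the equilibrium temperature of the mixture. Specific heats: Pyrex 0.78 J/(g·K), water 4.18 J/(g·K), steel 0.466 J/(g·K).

Conservation of energy gives ΣQ = 0:
163×0.78×(T − 324) + 347×4.18×(T − 22.7) + 288×0.466×(T − 22.7) = 0
127.14(T − 324) + 1450.5(T − 22.7) + 134.21(T − 22.7) = 0
(127.14 + 1450.5 + 134.21) T = 127.14×324 + 1450.5×22.7 + 134.21×22.7
T = 77165 / 1711.8 = 45.1 °C

T_f ≈ 45.1 °C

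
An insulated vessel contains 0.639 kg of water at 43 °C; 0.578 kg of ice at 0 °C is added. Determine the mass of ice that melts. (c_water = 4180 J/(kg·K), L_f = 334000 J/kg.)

m_melted ≈ 0.344 kg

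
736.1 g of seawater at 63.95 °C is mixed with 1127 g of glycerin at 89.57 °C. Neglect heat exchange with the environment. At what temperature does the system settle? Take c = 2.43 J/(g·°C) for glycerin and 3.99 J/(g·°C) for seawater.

T_f ≈ 76.3 °C

Setting the total heat transfer to zero:
1127×2.43×(T − 89.57) + 736.1×3.99×(T − 63.95) = 0
2738.6(T − 89.57) + 2937(T − 63.95) = 0
(2738.6 + 2937) T = 2738.6×89.57 + 2937×63.95
T = 433121/5675.6 ≈ 76.31 °C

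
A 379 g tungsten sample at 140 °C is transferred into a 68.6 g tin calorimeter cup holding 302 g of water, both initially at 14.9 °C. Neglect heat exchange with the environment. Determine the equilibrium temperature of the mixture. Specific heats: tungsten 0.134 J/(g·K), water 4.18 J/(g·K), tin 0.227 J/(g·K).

T_f ≈ 19.7 °C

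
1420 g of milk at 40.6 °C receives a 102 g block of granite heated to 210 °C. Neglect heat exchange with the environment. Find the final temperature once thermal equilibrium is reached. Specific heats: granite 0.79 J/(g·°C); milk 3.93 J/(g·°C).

|Q_granite| = |Q_milk|:
102×0.79×(210 − T) = 1420×3.93×(T − 40.6)
80.58(210 − T) = 5580.6(T − 40.6)
5661.2 T = 243494  ⇒  T ≈ 43.01 °C

T_f ≈ 43.0 °C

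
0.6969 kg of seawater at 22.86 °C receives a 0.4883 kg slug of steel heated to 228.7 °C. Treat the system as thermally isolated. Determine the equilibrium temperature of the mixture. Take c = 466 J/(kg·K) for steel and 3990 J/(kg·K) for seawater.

T_f ≈ 38.4 °C

T_f is the heat-capacity-weighted average of the initial temperatures:
T_f = (227.55·228.7 + 2780.6·22.86) / (227.55 + 2780.6)
    = 115605 / 3008.2 ≈ 38.43 °C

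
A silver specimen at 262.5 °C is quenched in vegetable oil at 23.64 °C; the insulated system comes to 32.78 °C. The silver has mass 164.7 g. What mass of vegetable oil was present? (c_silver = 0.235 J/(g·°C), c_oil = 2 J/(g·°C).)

Heat lost by the silver = heat gained by the oil:
164.7×0.235×(262.5 − 32.78) = m×2×(32.78 − 23.64)
18.28 m = 8891.2  ⇒  m ≈ 486.4 g

m ≈ 486 g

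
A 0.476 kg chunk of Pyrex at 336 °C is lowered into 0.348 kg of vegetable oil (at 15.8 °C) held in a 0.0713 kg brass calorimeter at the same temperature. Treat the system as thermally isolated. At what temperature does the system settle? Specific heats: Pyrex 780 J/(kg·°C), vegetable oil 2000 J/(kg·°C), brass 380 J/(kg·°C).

T_f ≈ 124.4 °C

Taking heat into each body as positive, Σ m c ΔT = 0:
0.476*780*(T − 336) + 0.348*2000*(T − 15.8) + 0.0713*380*(T − 15.8) = 0
1094.4 T = 136175
T ≈ 124.43 °C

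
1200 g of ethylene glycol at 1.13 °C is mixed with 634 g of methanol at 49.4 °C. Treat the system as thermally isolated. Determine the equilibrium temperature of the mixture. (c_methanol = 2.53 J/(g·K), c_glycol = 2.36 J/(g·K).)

T_f ≈ 18.6 °C

Setting the total heat transfer to zero:
634*2.53*(T − 49.4) + 1200*2.36*(T − 1.13) = 0
4436 T = 82439
T = 82439 / 4436 = 18.6 °C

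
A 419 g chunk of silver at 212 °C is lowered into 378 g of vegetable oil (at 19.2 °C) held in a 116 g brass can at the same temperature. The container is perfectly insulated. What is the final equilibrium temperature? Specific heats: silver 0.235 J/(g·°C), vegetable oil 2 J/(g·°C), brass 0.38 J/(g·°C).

Heat gained plus heat lost sum to zero:
419·0.235·(T − 212) + 378·2·(T − 19.2) + 116·0.38·(T − 19.2) = 0
(98.46 + 756 + 44.08) T = 98.46·212 + 756·19.2 + 44.08·19.2
T = 36236 / 898.54 = 40.3 °C

T_f ≈ 40.3 °C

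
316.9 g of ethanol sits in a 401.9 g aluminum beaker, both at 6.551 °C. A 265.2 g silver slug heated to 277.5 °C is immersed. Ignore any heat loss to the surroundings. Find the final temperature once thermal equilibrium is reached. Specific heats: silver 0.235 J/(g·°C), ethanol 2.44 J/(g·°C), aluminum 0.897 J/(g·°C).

Energy conservation, ΣQ = 0:
265.2×0.235×(T − 277.5) + 316.9×2.44×(T − 6.551) + 401.9×0.897×(T − 6.551) = 0
62.32(T − 277.5) + 773.24(T − 6.551) + 360.5(T − 6.551) = 0
(62.32 + 773.24 + 360.5) T = 62.32×277.5 + 773.24×6.551 + 360.5×6.551
T ≈ 20.67 °C

T_f ≈ 20.7 °C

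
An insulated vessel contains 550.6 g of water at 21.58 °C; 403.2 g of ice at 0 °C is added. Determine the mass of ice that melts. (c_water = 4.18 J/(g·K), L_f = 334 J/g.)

Water can give up m c ΔT = 550.6×4.18×21.58 = 49667 J before reaching 0 °C.
To melt every bit of ice: 403.2×334 = 134669 J.
That's not enough to melt it all — equilibrium is at 0 °C with ice remaining.
m_melt = 49667 / L_f = 148.7 g.

m_melted ≈ 149 g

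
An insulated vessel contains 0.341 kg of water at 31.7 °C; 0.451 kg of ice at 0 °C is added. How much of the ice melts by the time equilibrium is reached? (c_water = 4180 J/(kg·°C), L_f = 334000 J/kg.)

m_melted ≈ 0.135 kg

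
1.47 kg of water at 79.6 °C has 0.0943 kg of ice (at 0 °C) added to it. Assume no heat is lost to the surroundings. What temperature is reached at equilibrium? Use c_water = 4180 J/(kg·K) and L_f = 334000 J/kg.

Sum of m c ΔT and latent-heat terms is zero:
fusion: m_ice L_f = 0.0943×334000 = 31496
  meltwater 0→T: 0.0943×4180×T = 394.17 T
  water cools: 1.47×4180×(T − 79.6) = 6144.6(T − 79.6)
6538.8 T = 489110 − 31496 = 457614
T ≈ 69.98 °C (positive, so assuming full melt was valid).

T_f ≈ 70.0 °C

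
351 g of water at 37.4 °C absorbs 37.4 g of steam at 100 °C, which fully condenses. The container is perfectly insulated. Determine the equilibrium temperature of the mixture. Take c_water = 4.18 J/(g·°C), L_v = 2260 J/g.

Taking heat into each body as positive, Σ m c ΔT = 0:
steam→water at 100 °C releases m L_v = 37.4·2260 = 84524
  condensed water 100 °C→T: 156.33(T − 100)
  original water: 1467.2(T − 37.4)
1623.5 T = 84524 + 15633 + 54873 = 155030
T ≈ 95.49 °C, under the boiling point, so the assumption holds.

T_f ≈ 95.5 °C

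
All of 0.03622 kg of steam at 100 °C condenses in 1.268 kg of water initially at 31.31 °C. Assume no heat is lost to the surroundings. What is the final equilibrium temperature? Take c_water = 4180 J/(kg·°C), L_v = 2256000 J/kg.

T_f ≈ 48.2 °C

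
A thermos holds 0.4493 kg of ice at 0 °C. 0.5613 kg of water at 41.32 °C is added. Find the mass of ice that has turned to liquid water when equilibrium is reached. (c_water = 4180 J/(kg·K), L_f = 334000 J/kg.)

m_melted ≈ 0.29 kg

Heat available from the water dropping to 0 °C: 0.5613×4180×41.32 = 96946 J.
Fully melting the ice requires m_ice L_f = 0.4493×334000 = 150066 J.
That's not enough to melt it all — equilibrium is at 0 °C with ice remaining.
m_melted×334000 = 96946  ⇒  m_melted ≈ 0.2903 kg.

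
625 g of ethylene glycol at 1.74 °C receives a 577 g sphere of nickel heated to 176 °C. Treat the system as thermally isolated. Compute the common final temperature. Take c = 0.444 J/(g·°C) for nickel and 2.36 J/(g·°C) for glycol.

Energy conservation, ΣQ = 0:
577*0.444*(T − 176) + 625*2.36*(T − 1.74) = 0
1731.2 T = 47656
T = 47656/1731.2 ≈ 27.53 °C

T_f ≈ 27.5 °C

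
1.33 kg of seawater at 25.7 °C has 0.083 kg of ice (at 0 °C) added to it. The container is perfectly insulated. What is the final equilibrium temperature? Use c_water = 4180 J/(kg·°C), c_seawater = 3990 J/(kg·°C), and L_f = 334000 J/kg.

T_f ≈ 19.2 °C

Energy conservation, ΣQ = 0:
fusion: m_ice L_f = 0.083×334000 = 27722; meltwater 0→T: 0.083×4180×T = 346.94 T; seawater cools: 1.33×3990×(T − 25.7) = 5306.7(T − 25.7)
5653.6 T = 136382 − 27722 = 108660
T ≈ 19.22 °C — above 0 °C, consistent with complete melting.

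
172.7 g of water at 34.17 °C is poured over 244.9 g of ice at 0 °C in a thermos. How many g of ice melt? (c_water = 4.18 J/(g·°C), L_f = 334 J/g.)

m_melted ≈ 73.9 g

Heat available from the water dropping to 0 °C: 172.7·4.18·34.17 = 24667 J.
Fully melting the ice requires m_ice L_f = 244.9·334 = 81797 J.
That's not enough to melt it all — equilibrium is at 0 °C with ice remaining.
Mass melted = 24667/334 ≈ 73.85 g.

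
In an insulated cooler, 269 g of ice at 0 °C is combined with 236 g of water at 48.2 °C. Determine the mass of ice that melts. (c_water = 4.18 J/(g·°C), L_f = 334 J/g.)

Heat available from the water dropping to 0 °C: 236×4.18×48.2 = 47548 J.
Fully melting the ice requires m_ice L_f = 269×334 = 89846 J.
Since 47548 < 89846 J, not all the ice melts; equilibrium is at 0 °C.
m_melted×334 = 47548  ⇒  m_melted ≈ 142.4 g.

m_melted ≈ 142 g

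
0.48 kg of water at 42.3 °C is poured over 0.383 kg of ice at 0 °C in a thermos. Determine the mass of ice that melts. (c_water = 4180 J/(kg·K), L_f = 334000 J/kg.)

Cooling the water to 0 °C releases 0.48×4180×42.3 = 84871 J.
Fully melting the ice requires m_ice L_f = 0.383×334000 = 127922 J.
Since 84871 < 127922 J, not all the ice melts; equilibrium is at 0 °C.
Mass melted = 84871/334000 ≈ 0.2541 kg.

m_melted ≈ 0.254 kg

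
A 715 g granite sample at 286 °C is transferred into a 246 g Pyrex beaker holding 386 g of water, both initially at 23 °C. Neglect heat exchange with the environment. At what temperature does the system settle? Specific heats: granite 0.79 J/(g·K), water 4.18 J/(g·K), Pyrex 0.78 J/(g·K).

T_f ≈ 85.7 °C

Net heat exchanged in the isolated system is zero:
715*0.79*(T − 286) + 386*4.18*(T − 23) + 246*0.78*(T − 23) = 0
2370.2 T = 203070
T = 203070 / 2370.2 = 85.7 °C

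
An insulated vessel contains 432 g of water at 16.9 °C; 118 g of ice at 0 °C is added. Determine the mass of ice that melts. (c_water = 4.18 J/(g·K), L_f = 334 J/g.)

Heat available from the water dropping to 0 °C: 432×4.18×16.9 = 30517 J.
Fully melting the ice requires m_ice L_f = 118×334 = 39412 J.
That's not enough to melt it all — equilibrium is at 0 °C with ice remaining.
Mass melted = 30517/334 ≈ 91.37 g.

m_melted ≈ 91.4 g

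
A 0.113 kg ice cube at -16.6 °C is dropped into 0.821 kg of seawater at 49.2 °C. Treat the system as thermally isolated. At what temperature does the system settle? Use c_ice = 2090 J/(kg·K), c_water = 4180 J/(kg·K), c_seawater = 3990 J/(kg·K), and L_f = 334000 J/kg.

Energy balance with sensible and latent terms:
warm ice to 0 °C: 0.113×2090×(0 − (-16.6)) = 3920.4; melt ice: 0.113×334000 = 37742; meltwater 0→T: 0.113×4180×T = 472.34 T; seawater cools: 0.821×3990×(T − 49.2) = 3275.8(T − 49.2)
3748.1 T = 161169 − 41662 = 119506
T ≈ 31.88 °C (positive, so assuming full melt was valid).

T_f ≈ 31.9 °C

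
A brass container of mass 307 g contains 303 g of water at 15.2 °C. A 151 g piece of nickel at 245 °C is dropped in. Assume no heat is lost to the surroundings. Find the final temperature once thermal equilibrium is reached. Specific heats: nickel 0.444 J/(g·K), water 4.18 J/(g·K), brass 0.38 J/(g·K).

Setting the total heat transfer to zero:
151*0.444*(T − 245) + 303*4.18*(T − 15.2) + 307*0.38*(T − 15.2) = 0
67.04(T − 245) + 1266.5(T − 15.2) + 116.66(T − 15.2) = 0
(67.04 + 1266.5 + 116.66) T = 67.04*245 + 1266.5*15.2 + 116.66*15.2
T = 37450 / 1450.2 = 25.8 °C

T_f ≈ 25.8 °C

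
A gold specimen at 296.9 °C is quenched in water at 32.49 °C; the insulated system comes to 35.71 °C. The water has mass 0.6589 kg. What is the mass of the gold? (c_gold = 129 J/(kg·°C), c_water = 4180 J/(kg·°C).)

m ≈ 0.263 kg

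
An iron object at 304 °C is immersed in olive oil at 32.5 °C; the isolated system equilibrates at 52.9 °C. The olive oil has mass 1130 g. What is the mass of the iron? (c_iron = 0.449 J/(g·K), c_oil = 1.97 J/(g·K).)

Taking heat into each body as positive, Σ m c ΔT = 0:
m·0.449·(52.9 − 304) + 1130·1.97·(52.9 − 32.5) = 0
-112.74 m = -45412
m = -45412/-112.74 ≈ 402.8 g

m ≈ 403 g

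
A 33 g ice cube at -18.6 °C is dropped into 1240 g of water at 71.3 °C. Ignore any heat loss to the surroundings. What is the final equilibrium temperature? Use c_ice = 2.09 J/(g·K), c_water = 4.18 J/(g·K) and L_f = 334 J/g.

Conservation of energy gives ΣQ = 0:
warm ice to 0 °C: 33×2.09×(0 − (-18.6)) = 1282.8
  melt ice: 33×334 = 11022
  meltwater 0→T: 33×4.18×T = 137.94 T
  water: 5183.2(T − 71.3)
5321.1 T = 369562 − 12305 = 357257
T ≈ 67.14 °C (positive, so assuming full melt was valid).

T_f ≈ 67.1 °C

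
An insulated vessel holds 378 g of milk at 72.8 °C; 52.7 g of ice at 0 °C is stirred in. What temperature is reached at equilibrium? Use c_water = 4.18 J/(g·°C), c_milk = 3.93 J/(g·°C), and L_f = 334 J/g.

T_f ≈ 53.1 °C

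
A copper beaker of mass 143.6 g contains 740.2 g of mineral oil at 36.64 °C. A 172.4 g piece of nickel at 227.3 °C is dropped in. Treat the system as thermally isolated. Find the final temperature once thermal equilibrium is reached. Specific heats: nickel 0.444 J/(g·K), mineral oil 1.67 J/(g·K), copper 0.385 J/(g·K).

T_f ≈ 47.3 °C

T_f = Σ m_i c_i T_i / Σ m_i c_i:
T_f = (76.55·227.3 + 1236.1·36.64 + 55.29·36.64) / (76.55 + 1236.1 + 55.29)
    = 64716 / 1368 ≈ 47.31 °C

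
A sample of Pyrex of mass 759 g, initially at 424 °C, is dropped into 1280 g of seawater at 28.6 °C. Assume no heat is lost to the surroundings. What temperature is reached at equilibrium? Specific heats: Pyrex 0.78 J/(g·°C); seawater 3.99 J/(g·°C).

T_f ≈ 69.7 °C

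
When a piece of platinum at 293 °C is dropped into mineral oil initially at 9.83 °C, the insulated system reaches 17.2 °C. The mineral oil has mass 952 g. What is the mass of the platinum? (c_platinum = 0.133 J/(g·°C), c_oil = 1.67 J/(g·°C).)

m ≈ 319 g

Taking heat into each body as positive, Σ m c ΔT = 0:
m·0.133·(17.2 − 293) + 952·1.67·(17.2 − 9.83) = 0
-36.68 m = -11717
m = -11717/-36.68 ≈ 319.4 g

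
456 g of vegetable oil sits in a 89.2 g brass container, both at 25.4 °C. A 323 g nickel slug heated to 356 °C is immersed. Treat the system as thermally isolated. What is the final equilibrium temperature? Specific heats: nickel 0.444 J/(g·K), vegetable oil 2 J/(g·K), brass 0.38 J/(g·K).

T_f = Σ m_i c_i T_i / Σ m_i c_i:
T_f = (143.41*356 + 912*25.4 + 33.9*25.4) / (143.41 + 912 + 33.9)
    = 75080 / 1089.3 ≈ 68.92 °C

T_f ≈ 68.9 °C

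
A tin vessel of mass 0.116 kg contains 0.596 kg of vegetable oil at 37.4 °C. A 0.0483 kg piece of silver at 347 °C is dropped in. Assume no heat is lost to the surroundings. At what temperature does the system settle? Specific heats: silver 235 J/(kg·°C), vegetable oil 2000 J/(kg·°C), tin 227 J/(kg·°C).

Energy conservation, ΣQ = 0:
0.0483·235·(T − 347) + 0.596·2000·(T − 37.4) + 0.116·227·(T − 37.4) = 0
11.35(T − 347) + 1192(T − 37.4) + 26.33(T − 37.4) = 0
1229.7 T = 49504
T = 49504 / 1229.7 = 40.3 °C

T_f ≈ 40.3 °C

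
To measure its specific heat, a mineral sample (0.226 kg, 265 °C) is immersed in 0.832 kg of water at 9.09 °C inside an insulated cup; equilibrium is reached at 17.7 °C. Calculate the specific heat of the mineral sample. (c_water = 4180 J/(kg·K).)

c ≈ 536 J/(kg·K)

m_s c (T_s − T_f) = m_water c_water (T_f − T_0):
0.226×c×(265 − 17.7) = 0.832×4180×(17.7 − 9.09)
55.89 c = 29944  ⇒  c ≈ 535.8 J/(kg·K)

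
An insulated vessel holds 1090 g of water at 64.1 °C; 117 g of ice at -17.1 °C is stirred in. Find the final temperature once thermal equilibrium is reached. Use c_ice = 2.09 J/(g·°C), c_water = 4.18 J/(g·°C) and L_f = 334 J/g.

T_f ≈ 49.3 °C

Let T be the final temperature. ΣQ_i = 0:
warm ice to 0 °C: 117·2.09·(0 − (-17.1)) = 4181.5
  melt ice: 117·334 = 39078
  meltwater 0→T: 117·4.18·T = 489.06 T
  water: 4556.2(T − 64.1)
5045.3 T = 292052 − 43259 = 248793
T ≈ 49.31 °C — above 0 °C, consistent with complete melting.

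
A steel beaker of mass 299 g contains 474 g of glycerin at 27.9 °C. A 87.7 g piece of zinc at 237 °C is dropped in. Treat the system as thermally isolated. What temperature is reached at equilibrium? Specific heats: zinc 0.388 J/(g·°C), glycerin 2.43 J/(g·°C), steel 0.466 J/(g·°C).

T_f ≈ 33.3 °C

T_f is the heat-capacity-weighted average of the initial temperatures:
T_f = (34.03*237 + 1151.8*27.9 + 139.33*27.9) / (34.03 + 1151.8 + 139.33)
    = 44088 / 1325.2 ≈ 33.27 °C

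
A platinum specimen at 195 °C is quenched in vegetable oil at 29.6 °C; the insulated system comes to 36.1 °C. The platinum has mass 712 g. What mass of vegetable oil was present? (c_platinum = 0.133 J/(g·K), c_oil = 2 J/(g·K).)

m ≈ 1160 g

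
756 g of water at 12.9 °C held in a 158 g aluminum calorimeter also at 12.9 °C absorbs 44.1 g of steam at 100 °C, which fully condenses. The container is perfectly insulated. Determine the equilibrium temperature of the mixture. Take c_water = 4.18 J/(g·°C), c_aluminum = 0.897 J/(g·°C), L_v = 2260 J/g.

T_f ≈ 46.1 °C

Heat gained plus heat lost sum to zero:
condense steam: −44.1·2260 = −99666
  condensate cools 100→T: 44.1·4.18·(T − 100) = 184.34(T − 100)
  original water: 3160.1(T − 12.9)
  cup: 141.73(T − 12.9)
3486.1 T = 99666 + 18434 + 42593 = 160693
T ≈ 46.09 °C — below 100 °C, confirming all the steam condensed.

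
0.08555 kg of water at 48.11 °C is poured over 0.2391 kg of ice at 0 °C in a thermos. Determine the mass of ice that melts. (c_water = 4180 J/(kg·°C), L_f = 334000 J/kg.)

m_melted ≈ 0.0515 kg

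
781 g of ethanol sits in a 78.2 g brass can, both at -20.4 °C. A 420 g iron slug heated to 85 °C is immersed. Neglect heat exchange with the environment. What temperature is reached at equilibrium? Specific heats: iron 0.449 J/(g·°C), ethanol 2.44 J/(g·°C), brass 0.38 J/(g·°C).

T_f ≈ -11.0 °C

Setting the total heat transfer to zero:
420·0.449·(T − 85) + 781·2.44·(T − (-20.4)) + 78.2·0.38·(T − (-20.4)) = 0
188.58(T − 85) + 1905.6(T − (-20.4)) + 29.72(T − (-20.4)) = 0
(188.58 + 1905.6 + 29.72) T = 188.58·85 + 1905.6·(-20.4) + 29.72·(-20.4)
T ≈ -11.04 °C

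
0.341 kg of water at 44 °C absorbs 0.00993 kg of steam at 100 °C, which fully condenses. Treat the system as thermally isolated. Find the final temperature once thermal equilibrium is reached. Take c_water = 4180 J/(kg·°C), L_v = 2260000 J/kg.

T_f ≈ 60.9 °C

Taking heat into each body as positive, Σ m c ΔT = 0:
steam→water at 100 °C releases m L_v = 0.00993·2260000 = 22442
  condensed water 100 °C→T: 41.51(T − 100)
  original water: 1425.4(T − 44)
1466.9 T = 22442 + 4150.7 + 62717 = 89309
T ≈ 60.88 °C (< 100 °C, so full condensation is consistent).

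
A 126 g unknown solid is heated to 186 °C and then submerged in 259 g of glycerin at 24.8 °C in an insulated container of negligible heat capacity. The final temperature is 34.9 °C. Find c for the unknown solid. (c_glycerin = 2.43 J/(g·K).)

c ≈ 0.334 J/(g·K)

Heat lost by the unknown solid = heat gained by the glycerin:
126·c·(186 − 34.9) = 259·2.43·(34.9 − 24.8)
19039 c = 6356.6  ⇒  c ≈ 0.3339 J/(g·K)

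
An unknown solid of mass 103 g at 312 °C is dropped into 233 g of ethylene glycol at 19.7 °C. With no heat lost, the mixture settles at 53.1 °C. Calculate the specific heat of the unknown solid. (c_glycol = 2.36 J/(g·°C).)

Heat lost by the unknown solid = heat gained by the glycol:
103×c×(312 − 53.1) = 233×2.36×(53.1 − 19.7)
26667 c = 18366  ⇒  c ≈ 0.6887 J/(g·°C)

c ≈ 0.689 J/(g·°C)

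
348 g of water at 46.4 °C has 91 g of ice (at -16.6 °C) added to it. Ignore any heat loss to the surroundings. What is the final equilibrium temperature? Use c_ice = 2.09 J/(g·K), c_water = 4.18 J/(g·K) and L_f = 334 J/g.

Energy balance with sensible and latent terms:
warm ice to 0 °C: 91×2.09×(0 − (-16.6)) = 3157.2; fusion: m_ice L_f = 91×334 = 30394; meltwater 0→T: 91×4.18×T = 380.38 T; water: 1454.6(T − 46.4)
1835 T = 67495 − 33551 = 33944
T ≈ 18.50 °C — above 0 °C, consistent with complete melting.

T_f ≈ 18.5 °C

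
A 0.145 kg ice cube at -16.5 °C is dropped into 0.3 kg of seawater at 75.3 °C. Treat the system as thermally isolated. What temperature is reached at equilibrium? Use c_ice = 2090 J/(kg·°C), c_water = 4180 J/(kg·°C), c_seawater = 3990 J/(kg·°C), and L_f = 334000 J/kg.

T_f ≈ 20.4 °C

Conservation of energy gives ΣQ = 0:
ice -16.5→0 °C: 0.145×2090×16.5 = 5000.3
  melt ice: 0.145×334000 = 48430
  meltwater 0→T: 0.145×4180×T = 606.1 T
  seawater cools: 0.3×3990×(T − 75.3) = 1197(T − 75.3)
1803.1 T = 90134 − 53430 = 36704
T ≈ 20.36 °C (positive, so assuming full melt was valid).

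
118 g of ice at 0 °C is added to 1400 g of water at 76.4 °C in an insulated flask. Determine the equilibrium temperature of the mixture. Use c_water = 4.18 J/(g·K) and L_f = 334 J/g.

T_f ≈ 64.2 °C

Let T be the final temperature. ΣQ_i = 0:
melt ice: 118×334 = 39412; meltwater 0→T: 118×4.18×T = 493.24 T; water cools: 1400×4.18×(T − 76.4) = 5852(T − 76.4)
6345.2 T = 447093 − 39412 = 407681
T ≈ 64.25 °C — above 0 °C, consistent with complete melting.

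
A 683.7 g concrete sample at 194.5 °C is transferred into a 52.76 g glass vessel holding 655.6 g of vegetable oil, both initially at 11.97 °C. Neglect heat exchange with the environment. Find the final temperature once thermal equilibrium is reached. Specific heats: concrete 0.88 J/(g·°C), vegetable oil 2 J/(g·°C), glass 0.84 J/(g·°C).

T_f ≈ 68.1 °C

Taking heat into each body as positive, Σ m c ΔT = 0:
683.7*0.88*(T − 194.5) + 655.6*2*(T − 11.97) + 52.76*0.84*(T − 11.97) = 0
601.66(T − 194.5) + 1311.2(T − 11.97) + 44.32(T − 11.97) = 0
(601.66 + 1311.2 + 44.32) T = 601.66*194.5 + 1311.2*11.97 + 44.32*11.97
T = 133248/1957.2 ≈ 68.08 °C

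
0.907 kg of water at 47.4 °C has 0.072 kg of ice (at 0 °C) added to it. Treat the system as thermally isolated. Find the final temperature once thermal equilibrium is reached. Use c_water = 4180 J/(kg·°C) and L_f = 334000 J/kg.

T_f ≈ 38.0 °C

Energy conservation, ΣQ = 0:
melt ice: 0.072·334000 = 24048
  meltwater 0→T: 0.072·4180·T = 300.96 T
  water cools: 0.907·4180·(T − 47.4) = 3791.3(T − 47.4)
4092.2 T = 179706 − 24048 = 155658
T ≈ 38.04 °C. Since T > 0 °C, the all-ice-melts assumption holds.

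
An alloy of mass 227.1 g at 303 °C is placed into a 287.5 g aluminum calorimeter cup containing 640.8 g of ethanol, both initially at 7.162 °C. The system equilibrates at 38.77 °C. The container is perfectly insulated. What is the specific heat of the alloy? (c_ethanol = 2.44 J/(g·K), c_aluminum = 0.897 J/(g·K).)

c ≈ 0.959 J/(g·K)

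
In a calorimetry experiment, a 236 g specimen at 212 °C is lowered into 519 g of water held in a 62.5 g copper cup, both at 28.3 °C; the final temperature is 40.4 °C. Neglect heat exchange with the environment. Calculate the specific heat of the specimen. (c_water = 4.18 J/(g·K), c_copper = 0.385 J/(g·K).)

c ≈ 0.655 J/(g·K)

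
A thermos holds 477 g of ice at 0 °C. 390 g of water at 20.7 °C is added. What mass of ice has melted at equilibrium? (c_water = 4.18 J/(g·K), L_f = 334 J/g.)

Cooling the water to 0 °C releases 390·4.18·20.7 = 33745 J.
To melt every bit of ice: 477·334 = 159318 J.
That's not enough to melt it all — equilibrium is at 0 °C with ice remaining.
m_melted·334 = 33745  ⇒  m_melted ≈ 101 g.

m_melted ≈ 101 g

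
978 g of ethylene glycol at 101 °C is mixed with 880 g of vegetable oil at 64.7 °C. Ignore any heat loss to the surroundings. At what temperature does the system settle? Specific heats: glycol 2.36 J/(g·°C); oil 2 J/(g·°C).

T_f ≈ 85.3 °C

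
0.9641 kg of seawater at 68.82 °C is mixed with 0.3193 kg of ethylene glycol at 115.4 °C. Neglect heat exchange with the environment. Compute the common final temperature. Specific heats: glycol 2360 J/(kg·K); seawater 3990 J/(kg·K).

T_f ≈ 76.4 °C

Conservation of energy gives ΣQ = 0:
0.3193*2360*(T − 115.4) + 0.9641*3990*(T − 68.82) = 0
4600.3 T = 351693
T ≈ 76.45 °C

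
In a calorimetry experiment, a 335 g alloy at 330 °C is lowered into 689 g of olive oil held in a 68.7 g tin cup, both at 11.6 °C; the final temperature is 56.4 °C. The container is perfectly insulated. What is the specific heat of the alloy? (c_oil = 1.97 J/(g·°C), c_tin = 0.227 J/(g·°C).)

c ≈ 0.671 J/(g·°C)

Taking heat into each body as positive, Σ m c ΔT = 0:
335·c·(56.4 − 330) + 689·1.97·(56.4 − 11.6) + 68.7·0.227·(56.4 − 11.6) = 0
-91656 c = -61507
c = -61507/-91656 ≈ 0.6711 J/(g·°C)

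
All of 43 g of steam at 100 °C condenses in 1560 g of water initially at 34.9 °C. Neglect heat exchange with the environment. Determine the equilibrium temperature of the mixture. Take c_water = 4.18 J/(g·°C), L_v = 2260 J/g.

T_f ≈ 51.1 °C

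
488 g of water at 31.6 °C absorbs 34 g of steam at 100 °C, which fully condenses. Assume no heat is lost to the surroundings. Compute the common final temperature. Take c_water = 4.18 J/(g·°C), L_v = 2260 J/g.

T_f ≈ 71.3 °C

Let T be the final temperature. ΣQ_i = 0:
condense steam: −34×2260 = −76840; condensate cools 100→T: 34×4.18×(T − 100) = 142.12(T − 100); water warms: 488×4.18×(T − 31.6) = 2039.8(T − 31.6)
2182 T = 76840 + 14212 + 64459 = 155511
T ≈ 71.27 °C, under the boiling point, so the assumption holds.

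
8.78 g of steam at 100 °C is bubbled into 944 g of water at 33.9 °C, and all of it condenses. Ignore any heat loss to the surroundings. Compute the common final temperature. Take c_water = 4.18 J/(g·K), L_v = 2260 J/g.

Net heat exchanged in the isolated system is zero:
latent heat released on condensation: 8.78·2260 = 19843; condensed water 100 °C→T: 36.7(T − 100); original water: 3945.9(T − 33.9)
3982.6 T = 19843 + 3670 + 133767 = 157280
T ≈ 39.49 °C (< 100 °C, so full condensation is consistent).

T_f ≈ 39.5 °C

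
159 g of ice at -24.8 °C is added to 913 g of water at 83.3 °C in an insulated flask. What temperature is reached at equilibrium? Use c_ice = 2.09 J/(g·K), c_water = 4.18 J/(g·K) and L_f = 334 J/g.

Energy balance with sensible and latent terms:
ice -24.8→0 °C: 159·2.09·24.8 = 8241.3; melt ice: 159·334 = 53106; warm the meltwater: 664.62 T; water cools: 913·4.18·(T − 83.3) = 3816.3(T − 83.3)
4481 T = 317901 − 61347 = 256554
T ≈ 57.25 °C. Since T > 0 °C, the all-ice-melts assumption holds.

T_f ≈ 57.3 °C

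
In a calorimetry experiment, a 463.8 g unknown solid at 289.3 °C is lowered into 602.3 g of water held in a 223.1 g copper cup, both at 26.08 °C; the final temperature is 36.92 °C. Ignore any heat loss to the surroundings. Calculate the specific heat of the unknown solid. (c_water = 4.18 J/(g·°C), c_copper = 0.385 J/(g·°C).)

Net heat exchanged in the isolated system is zero:
463.8·c·(36.92 − 289.3) + 602.3·4.18·(36.92 − 26.08) + 223.1·0.385·(36.92 − 26.08) = 0
-117054 c = -28222
c = -28222/-117054 ≈ 0.2411 J/(g·°C)

c ≈ 0.241 J/(g·°C)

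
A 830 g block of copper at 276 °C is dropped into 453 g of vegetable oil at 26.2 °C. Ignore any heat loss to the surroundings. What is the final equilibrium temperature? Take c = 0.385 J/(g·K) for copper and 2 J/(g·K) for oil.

Net heat exchanged in the isolated system is zero:
830*0.385*(T − 276) + 453*2*(T − 26.2) = 0
319.55(T − 276) + 906(T − 26.2) = 0
(319.55 + 906) T = 319.55*276 + 906*26.2
T = 111933/1225.5 ≈ 91.33 °C

T_f ≈ 91.3 °C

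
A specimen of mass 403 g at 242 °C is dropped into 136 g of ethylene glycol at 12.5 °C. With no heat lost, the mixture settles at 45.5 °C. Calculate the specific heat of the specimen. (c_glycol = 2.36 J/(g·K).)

Net heat exchanged in the isolated system is zero:
403×c×(45.5 − 242) + 136×2.36×(45.5 − 12.5) = 0
-79190 c = -10592
c = -10592/-79190 ≈ 0.1338 J/(g·K)

c ≈ 0.134 J/(g·K)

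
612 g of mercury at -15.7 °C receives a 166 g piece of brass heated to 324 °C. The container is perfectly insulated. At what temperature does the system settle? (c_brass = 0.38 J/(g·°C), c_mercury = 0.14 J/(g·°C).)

T_f ≈ 128.3 °C

Set heat shed by the hot body equal to heat absorbed by the cold body:
166·0.38·(324 − T) = 612·0.14·(T − (-15.7))
63.08(324 − T) = 85.68(T − (-15.7))
148.76 T = 19093  ⇒  T ≈ 128.35 °C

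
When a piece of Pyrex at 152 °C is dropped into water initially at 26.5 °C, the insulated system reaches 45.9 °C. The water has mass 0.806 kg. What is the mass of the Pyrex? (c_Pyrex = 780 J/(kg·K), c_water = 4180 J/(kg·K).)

Conservation of energy gives ΣQ = 0:
m·780·(45.9 − 152) + 0.806·4180·(45.9 − 26.5) = 0
-82758 m = -65360
m = -65360/-82758 ≈ 0.7898 kg

m ≈ 0.79 kg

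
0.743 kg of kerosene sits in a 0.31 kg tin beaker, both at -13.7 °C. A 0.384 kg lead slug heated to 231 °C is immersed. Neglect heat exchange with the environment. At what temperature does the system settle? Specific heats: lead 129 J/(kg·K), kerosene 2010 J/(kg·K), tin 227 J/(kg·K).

T_f ≈ -6.2 °C

Energy conservation, ΣQ = 0:
0.384·129·(T − 231) + 0.743·2010·(T − (-13.7)) + 0.31·227·(T − (-13.7)) = 0
(49.54 + 1493.4 + 70.37) T = 49.54·231 + 1493.4·(-13.7) + 70.37·(-13.7)
T = -9981.2/1613.3 ≈ -6.19 °C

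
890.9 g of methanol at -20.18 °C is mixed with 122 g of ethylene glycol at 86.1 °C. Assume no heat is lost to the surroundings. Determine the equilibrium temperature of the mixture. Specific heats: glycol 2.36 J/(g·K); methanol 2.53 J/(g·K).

T_f ≈ -8.1 °C

Taking heat into each body as positive, Σ m c ΔT = 0:
122·2.36·(T − 86.1) + 890.9·2.53·(T − (-20.18)) = 0
287.92(T − 86.1) + 2254(T − (-20.18)) = 0
(287.92 + 2254) T = 287.92·86.1 + 2254·(-20.18)
T = -20695 / 2541.9 = -8.14 °C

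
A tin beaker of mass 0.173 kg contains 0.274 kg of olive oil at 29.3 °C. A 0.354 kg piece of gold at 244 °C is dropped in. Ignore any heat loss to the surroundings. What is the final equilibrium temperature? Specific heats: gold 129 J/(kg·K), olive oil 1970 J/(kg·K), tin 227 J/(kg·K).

T_f is the heat-capacity-weighted average of the initial temperatures:
T_f = (45.67*244 + 539.78*29.3 + 39.27*29.3) / (45.67 + 539.78 + 39.27)
    = 28109 / 624.72 ≈ 44.99 °C

T_f ≈ 45.0 °C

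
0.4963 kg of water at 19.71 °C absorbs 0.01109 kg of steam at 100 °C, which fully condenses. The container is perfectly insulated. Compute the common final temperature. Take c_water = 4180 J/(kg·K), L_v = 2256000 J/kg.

T_f ≈ 33.3 °C

Conservation of energy gives ΣQ = 0:
steam→water at 100 °C releases m L_v = 0.01109×2256000 = 25019
  condensate cools 100→T: 0.01109×4180×(T − 100) = 46.36(T − 100)
  original water: 2074.5(T − 19.71)
2120.9 T = 25019 + 4635.6 + 40889 = 70544
T ≈ 33.26 °C (< 100 °C, so full condensation is consistent).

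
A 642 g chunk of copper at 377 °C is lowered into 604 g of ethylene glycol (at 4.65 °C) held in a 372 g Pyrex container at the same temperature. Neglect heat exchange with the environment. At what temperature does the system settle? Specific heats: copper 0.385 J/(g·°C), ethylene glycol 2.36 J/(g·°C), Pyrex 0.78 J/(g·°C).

T_f is the heat-capacity-weighted average of the initial temperatures:
T_f = (247.17·377 + 1425.4·4.65 + 290.16·4.65) / (247.17 + 1425.4 + 290.16)
    = 101161 / 1962.8 ≈ 51.54 °C

T_f ≈ 51.5 °C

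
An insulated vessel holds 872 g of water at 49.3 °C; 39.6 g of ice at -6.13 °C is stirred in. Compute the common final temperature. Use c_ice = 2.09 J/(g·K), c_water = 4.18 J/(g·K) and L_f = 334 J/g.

T_f ≈ 43.6 °C

Sum of m c ΔT and latent-heat terms is zero:
ice -6.13→0 °C: 39.6·2.09·6.13 = 507.34; melt ice: 39.6·334 = 13226; warm the meltwater: 165.53 T; water cools: 872·4.18·(T − 49.3) = 3645(T − 49.3)
3810.5 T = 179697 − 13734 = 165963
T ≈ 43.55 °C (positive, so assuming full melt was valid).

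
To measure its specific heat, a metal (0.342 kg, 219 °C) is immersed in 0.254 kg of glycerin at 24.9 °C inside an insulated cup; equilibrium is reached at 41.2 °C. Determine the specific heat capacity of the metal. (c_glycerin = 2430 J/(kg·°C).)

c ≈ 165 J/(kg·°C)

Let T be the final temperature. ΣQ_i = 0:
0.342·c·(41.2 − 219) + 0.254·2430·(41.2 − 24.9) = 0
-60.81 c = -10061
c = -10061/-60.81 ≈ 165.5 J/(kg·°C)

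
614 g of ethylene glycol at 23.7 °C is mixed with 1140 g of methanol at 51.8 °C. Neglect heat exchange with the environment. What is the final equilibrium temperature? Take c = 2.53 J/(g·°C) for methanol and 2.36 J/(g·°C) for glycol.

T_f is the heat-capacity-weighted average of the initial temperatures:
T_f = (2884.2·51.8 + 1449·23.7) / (2884.2 + 1449)
    = 183744 / 4333.2 ≈ 42.40 °C

T_f ≈ 42.4 °C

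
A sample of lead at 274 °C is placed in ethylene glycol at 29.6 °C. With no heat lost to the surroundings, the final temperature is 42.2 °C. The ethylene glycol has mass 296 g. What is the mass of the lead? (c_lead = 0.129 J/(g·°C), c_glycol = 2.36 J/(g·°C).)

m ≈ 294 g

Setting the total heat transfer to zero:
m·0.129·(42.2 − 274) + 296·2.36·(42.2 − 29.6) = 0
-29.9 m = -8801.9
m = -8801.9/-29.9 ≈ 294.4 g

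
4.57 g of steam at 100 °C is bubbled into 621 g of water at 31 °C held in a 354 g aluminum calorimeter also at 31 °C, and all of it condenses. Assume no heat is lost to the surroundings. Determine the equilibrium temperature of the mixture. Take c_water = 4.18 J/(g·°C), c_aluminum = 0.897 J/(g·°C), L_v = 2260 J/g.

T_f ≈ 35.0 °C

Sum of m c ΔT and latent-heat terms is zero:
condense steam: −4.57×2260 = −10328
  condensed water 100 °C→T: 19.1(T − 100)
  original water: 2595.8(T − 31)
  cup: 317.54(T − 31)
2932.4 T = 10328 + 1910.3 + 90313 = 102551
T ≈ 34.97 °C (< 100 °C, so full condensation is consistent).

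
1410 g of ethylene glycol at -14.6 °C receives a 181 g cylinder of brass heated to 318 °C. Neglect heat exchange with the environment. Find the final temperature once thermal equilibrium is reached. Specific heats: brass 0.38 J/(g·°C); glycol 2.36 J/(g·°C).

T_f ≈ -7.9 °C

Let T be the final temperature. ΣQ_i = 0:
181*0.38*(T − 318) + 1410*2.36*(T − (-14.6)) = 0
3396.4 T = -26711
T ≈ -7.86 °C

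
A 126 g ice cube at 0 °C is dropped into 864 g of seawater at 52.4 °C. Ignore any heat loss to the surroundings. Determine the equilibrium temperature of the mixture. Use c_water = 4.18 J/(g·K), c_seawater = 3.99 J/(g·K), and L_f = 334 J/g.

T_f ≈ 34.9 °C

Sum of m c ΔT and latent-heat terms is zero:
latent heat to melt: 126·334 = 42084; warm the meltwater: 526.68 T; seawater: 3447.4(T − 52.4)
3974 T = 180642 − 42084 = 138558
T ≈ 34.87 °C (positive, so assuming full melt was valid).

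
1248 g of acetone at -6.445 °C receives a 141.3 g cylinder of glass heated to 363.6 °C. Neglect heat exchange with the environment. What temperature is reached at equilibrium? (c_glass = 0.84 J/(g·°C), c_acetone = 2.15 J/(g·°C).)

Energy conservation, ΣQ = 0:
141.3*0.84*(T − 363.6) + 1248*2.15*(T − (-6.445)) = 0
118.69(T − 363.6) + 2683.2(T − (-6.445)) = 0
2801.9 T = 25863
T ≈ 9.23 °C

T_f ≈ 9.2 °C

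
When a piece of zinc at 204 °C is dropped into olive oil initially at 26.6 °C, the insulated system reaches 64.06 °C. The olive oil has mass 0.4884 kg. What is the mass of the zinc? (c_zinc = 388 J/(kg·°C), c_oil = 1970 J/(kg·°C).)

Energy conservation, ΣQ = 0:
m·388·(64.06 − 204) + 0.4884·1970·(64.06 − 26.6) = 0
-54297 m = -36042
m = -36042/-54297 ≈ 0.6638 kg

m ≈ 0.664 kg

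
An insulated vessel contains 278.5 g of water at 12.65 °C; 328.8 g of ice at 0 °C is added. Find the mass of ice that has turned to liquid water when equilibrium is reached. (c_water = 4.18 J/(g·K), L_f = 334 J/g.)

m_melted ≈ 44.1 g

Cooling the water to 0 °C releases 278.5×4.18×12.65 = 14726 J.
Fully melting the ice requires m_ice L_f = 328.8×334 = 109819 J.
14726 J < 109819 J, so only part of the ice melts and the system sits at 0 °C.
Mass melted = 14726/334 ≈ 44.09 g.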